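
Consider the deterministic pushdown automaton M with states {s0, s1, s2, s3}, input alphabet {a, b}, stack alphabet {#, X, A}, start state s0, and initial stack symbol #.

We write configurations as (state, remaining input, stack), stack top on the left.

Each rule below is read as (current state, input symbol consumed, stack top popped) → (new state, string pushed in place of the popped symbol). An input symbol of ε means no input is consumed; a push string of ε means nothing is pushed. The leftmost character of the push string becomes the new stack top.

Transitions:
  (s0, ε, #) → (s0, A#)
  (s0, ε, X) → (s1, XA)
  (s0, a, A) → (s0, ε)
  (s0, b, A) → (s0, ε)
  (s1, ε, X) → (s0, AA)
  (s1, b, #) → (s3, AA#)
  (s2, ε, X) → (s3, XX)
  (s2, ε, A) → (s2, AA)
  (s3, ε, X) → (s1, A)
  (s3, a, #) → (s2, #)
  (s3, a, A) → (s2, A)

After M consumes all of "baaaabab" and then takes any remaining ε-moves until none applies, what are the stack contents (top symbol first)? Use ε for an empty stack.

(s0, baaaabab, #)
  ε-move, top #: go to s0, push A# → (s0, baaaabab, A#)
  read b, top A: go to s0, push ε → (s0, aaaabab, #)
  ε-move, top #: go to s0, push A# → (s0, aaaabab, A#)
  read a, top A: go to s0, push ε → (s0, aaabab, #)
  ε-move, top #: go to s0, push A# → (s0, aaabab, A#)
  read a, top A: go to s0, push ε → (s0, aabab, #)
  ε-move, top #: go to s0, push A# → (s0, aabab, A#)
  read a, top A: go to s0, push ε → (s0, abab, #)
  ε-move, top #: go to s0, push A# → (s0, abab, A#)
  read a, top A: go to s0, push ε → (s0, bab, #)
  ε-move, top #: go to s0, push A# → (s0, bab, A#)
  read b, top A: go to s0, push ε → (s0, ab, #)
  ε-move, top #: go to s0, push A# → (s0, ab, A#)
  read a, top A: go to s0, push ε → (s0, b, #)
  ε-move, top #: go to s0, push A# → (s0, b, A#)
  read b, top A: go to s0, push ε → (s0, ε, #)
  ε-move, top #: go to s0, push A# → (s0, ε, A#)
All input consumed in state s0 with stack A#.

A#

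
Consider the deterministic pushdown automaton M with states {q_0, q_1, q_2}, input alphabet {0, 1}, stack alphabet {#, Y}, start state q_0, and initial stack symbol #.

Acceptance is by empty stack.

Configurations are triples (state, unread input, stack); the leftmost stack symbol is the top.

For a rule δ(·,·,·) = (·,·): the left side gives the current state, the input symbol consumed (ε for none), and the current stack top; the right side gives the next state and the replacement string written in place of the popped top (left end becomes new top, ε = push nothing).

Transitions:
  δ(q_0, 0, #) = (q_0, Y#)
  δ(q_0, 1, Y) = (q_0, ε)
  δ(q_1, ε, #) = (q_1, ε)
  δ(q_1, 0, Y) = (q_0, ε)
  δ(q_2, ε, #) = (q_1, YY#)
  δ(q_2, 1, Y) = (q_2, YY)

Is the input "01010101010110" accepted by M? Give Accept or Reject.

(q_0, 01010101010110, #)
  read 0, top #: go to q_0, push Y# → (q_0, 1010101010110, Y#)
  read 1, top Y: go to q_0, push ε → (q_0, 010101010110, #)
  read 0, top #: go to q_0, push Y# → (q_0, 10101010110, Y#)
  read 1, top Y: go to q_0, push ε → (q_0, 0101010110, #)
  read 0, top #: go to q_0, push Y# → (q_0, 101010110, Y#)
  read 1, top Y: go to q_0, push ε → (q_0, 01010110, #)
  read 0, top #: go to q_0, push Y# → (q_0, 1010110, Y#)
  read 1, top Y: go to q_0, push ε → (q_0, 010110, #)
  read 0, top #: go to q_0, push Y# → (q_0, 10110, Y#)
  read 1, top Y: go to q_0, push ε → (q_0, 0110, #)
  read 0, top #: go to q_0, push Y# → (q_0, 110, Y#)
  read 1, top Y: go to q_0, push ε → (q_0, 10, #)
No transition applies at (q_0, 10, #); input not fully consumed.

Reject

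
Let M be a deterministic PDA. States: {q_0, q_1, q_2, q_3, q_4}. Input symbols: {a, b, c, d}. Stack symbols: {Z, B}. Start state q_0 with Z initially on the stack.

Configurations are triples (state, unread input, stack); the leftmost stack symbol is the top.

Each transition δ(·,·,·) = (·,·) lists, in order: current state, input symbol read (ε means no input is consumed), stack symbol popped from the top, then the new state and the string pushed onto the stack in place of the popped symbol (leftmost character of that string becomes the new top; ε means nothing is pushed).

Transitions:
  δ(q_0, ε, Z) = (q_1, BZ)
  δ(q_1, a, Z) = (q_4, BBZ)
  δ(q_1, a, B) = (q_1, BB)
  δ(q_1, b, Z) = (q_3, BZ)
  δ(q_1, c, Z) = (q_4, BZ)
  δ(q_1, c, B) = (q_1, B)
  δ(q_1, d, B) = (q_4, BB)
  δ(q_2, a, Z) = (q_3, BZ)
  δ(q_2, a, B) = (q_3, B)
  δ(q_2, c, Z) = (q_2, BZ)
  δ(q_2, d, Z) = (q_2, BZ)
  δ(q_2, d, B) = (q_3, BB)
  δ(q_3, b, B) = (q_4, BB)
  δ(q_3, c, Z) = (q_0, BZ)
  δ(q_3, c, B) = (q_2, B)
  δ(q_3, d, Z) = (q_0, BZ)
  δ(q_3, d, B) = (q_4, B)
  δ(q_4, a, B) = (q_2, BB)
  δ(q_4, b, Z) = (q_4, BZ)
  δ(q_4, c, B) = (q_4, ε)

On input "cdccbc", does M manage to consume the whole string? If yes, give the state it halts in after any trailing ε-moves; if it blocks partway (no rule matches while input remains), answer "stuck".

q_4

(q_0, cdccbc, Z) ⊢ (q_1, cdccbc, BZ) ⊢ (q_1, dccbc, BZ) ⊢ (q_4, ccbc, BBZ) ⊢ (q_4, cbc, BZ) ⊢ (q_4, bc, Z) ⊢ (q_4, c, BZ) ⊢ (q_4, ε, Z)
All input consumed; M is in state q_4.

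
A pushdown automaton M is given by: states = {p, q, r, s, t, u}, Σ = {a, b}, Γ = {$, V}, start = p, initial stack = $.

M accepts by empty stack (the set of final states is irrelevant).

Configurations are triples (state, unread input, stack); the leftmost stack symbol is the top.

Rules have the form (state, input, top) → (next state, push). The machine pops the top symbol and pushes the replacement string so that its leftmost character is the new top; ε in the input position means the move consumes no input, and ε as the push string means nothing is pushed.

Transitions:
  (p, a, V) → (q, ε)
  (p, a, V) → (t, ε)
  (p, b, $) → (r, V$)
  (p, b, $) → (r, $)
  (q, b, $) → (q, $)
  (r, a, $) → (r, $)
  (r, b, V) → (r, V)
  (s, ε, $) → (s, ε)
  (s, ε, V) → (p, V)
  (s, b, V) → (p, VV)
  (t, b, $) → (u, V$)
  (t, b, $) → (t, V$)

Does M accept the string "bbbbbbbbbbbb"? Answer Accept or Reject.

Reject

No computation consumes all input and empties the stack.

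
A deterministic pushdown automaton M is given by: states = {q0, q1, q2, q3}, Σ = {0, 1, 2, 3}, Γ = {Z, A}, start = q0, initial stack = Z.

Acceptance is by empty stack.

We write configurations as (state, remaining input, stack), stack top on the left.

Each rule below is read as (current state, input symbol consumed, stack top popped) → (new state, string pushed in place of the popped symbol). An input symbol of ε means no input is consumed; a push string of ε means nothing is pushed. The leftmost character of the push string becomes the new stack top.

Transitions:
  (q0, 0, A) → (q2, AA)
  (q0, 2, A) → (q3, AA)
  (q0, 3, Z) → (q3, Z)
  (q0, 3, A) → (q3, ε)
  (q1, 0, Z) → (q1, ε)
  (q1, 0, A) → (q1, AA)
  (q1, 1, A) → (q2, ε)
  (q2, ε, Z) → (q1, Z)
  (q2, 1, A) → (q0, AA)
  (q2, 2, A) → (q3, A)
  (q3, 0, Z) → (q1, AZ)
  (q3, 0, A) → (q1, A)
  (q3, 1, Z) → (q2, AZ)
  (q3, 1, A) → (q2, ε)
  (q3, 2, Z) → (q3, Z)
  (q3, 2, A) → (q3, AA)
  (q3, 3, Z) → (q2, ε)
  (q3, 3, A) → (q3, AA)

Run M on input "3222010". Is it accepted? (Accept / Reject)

Accept

(q0, 3222010, Z)
  read 3, top Z: go to q3, push Z → (q3, 222010, Z)
  read 2, top Z: go to q3, push Z → (q3, 22010, Z)
  read 2, top Z: go to q3, push Z → (q3, 2010, Z)
  read 2, top Z: go to q3, push Z → (q3, 010, Z)
  read 0, top Z: go to q1, push AZ → (q1, 10, AZ)
  read 1, top A: go to q2, push ε → (q2, 0, Z)
  ε-move, top Z: go to q1, push Z → (q1, 0, Z)
  read 0, top Z: go to q1, push ε → (q1, ε, ε)
All input consumed and the stack is empty.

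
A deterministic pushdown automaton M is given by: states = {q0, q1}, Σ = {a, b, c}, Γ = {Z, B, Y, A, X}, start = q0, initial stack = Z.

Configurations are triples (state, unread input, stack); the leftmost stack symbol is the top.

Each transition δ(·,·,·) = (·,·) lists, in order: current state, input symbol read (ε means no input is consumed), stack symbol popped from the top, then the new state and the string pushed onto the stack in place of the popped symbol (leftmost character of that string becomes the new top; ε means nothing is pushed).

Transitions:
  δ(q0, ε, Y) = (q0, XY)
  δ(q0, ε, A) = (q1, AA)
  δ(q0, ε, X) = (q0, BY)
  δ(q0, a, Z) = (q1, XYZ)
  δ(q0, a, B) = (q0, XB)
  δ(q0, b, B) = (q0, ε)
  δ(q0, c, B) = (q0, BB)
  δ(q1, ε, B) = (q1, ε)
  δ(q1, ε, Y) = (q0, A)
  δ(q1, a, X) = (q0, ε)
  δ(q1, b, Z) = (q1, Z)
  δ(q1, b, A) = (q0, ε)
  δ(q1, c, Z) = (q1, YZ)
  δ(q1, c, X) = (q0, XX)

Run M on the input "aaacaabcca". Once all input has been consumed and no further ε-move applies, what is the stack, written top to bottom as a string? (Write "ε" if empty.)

BYBBBYYBYBBYBYYZ

(q0, aaacaabcca, Z)
  read a, top Z: go to q1, push XYZ → (q1, aacaabcca, XYZ)
  read a, top X: go to q0, push ε → (q0, acaabcca, YZ)
  ε-move, top Y: go to q0, push XY → (q0, acaabcca, XYZ)
  ε-move, top X: go to q0, push BY → (q0, acaabcca, BYYZ)
  read a, top B: go to q0, push XB → (q0, caabcca, XBYYZ)
  ε-move, top X: go to q0, push BY → (q0, caabcca, BYBYYZ)
  read c, top B: go to q0, push BB → (q0, aabcca, BBYBYYZ)
  read a, top B: go to q0, push XB → (q0, abcca, XBBYBYYZ)
  ε-move, top X: go to q0, push BY → (q0, abcca, BYBBYBYYZ)
  read a, top B: go to q0, push XB → (q0, bcca, XBYBBYBYYZ)
  ε-move, top X: go to q0, push BY → (q0, bcca, BYBYBBYBYYZ)
  read b, top B: go to q0, push ε → (q0, cca, YBYBBYBYYZ)
  ε-move, top Y: go to q0, push XY → (q0, cca, XYBYBBYBYYZ)
  ε-move, top X: go to q0, push BY → (q0, cca, BYYBYBBYBYYZ)
  read c, top B: go to q0, push BB → (q0, ca, BBYYBYBBYBYYZ)
  read c, top B: go to q0, push BB → (q0, a, BBBYYBYBBYBYYZ)
  read a, top B: go to q0, push XB → (q0, ε, XBBBYYBYBBYBYYZ)
  ε-move, top X: go to q0, push BY → (q0, ε, BYBBBYYBYBBYBYYZ)
All input consumed in state q0 with stack BYBBBYYBYBBYBYYZ.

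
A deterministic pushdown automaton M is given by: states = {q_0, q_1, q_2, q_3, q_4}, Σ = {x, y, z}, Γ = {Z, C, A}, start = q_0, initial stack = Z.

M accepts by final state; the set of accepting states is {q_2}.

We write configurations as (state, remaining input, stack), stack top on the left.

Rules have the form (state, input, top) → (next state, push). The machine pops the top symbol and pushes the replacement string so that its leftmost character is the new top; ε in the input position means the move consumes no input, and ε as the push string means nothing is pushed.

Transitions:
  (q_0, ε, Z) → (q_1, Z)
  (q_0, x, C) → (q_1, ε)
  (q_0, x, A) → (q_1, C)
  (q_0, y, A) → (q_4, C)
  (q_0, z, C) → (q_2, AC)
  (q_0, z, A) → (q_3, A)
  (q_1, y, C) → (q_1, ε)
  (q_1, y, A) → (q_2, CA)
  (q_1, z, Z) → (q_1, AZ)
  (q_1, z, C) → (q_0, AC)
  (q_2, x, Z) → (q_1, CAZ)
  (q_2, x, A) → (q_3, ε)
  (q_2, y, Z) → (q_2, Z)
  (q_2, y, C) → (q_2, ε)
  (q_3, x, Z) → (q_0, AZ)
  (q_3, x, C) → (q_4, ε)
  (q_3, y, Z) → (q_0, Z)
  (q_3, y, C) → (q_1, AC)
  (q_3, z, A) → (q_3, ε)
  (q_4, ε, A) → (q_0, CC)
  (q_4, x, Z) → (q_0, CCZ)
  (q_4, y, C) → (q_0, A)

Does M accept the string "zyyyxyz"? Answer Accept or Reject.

Reject

(q_0, zyyyxyz, Z) ⊢ (q_1, zyyyxyz, Z) ⊢ (q_1, yyyxyz, AZ) ⊢ (q_2, yyxyz, CAZ) ⊢ (q_2, yxyz, AZ)
No transition applies at (q_2, yxyz, AZ); input not fully consumed.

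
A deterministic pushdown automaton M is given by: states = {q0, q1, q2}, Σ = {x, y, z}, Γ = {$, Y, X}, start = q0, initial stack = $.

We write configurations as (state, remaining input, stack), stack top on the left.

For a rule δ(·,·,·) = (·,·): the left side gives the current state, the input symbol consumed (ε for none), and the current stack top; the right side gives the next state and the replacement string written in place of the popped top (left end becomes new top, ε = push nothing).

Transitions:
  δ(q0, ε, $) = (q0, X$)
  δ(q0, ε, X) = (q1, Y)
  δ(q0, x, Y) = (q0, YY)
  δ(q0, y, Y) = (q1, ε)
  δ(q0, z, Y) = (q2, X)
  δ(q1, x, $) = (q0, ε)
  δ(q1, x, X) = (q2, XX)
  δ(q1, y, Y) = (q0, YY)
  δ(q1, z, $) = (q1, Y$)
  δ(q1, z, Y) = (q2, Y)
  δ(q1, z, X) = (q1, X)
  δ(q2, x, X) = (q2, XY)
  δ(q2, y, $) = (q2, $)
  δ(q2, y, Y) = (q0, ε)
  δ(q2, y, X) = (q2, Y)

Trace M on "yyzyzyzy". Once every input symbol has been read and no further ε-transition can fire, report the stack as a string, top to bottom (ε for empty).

(q0, yyzyzyzy, $) ⊢ (q0, yyzyzyzy, X$) ⊢ (q1, yyzyzyzy, Y$) ⊢ (q0, yzyzyzy, YY$) ⊢ (q1, zyzyzy, Y$) ⊢ (q2, yzyzy, Y$) ⊢ (q0, zyzy, $) ⊢ (q0, zyzy, X$) ⊢ (q1, zyzy, Y$) ⊢ (q2, yzy, Y$) ⊢ (q0, zy, $) ⊢ (q0, zy, X$) ⊢ (q1, zy, Y$) ⊢ (q2, y, Y$) ⊢ (q0, ε, $) ⊢ (q0, ε, X$) ⊢ (q1, ε, Y$)
All input consumed in state q1 with stack Y$.

Y$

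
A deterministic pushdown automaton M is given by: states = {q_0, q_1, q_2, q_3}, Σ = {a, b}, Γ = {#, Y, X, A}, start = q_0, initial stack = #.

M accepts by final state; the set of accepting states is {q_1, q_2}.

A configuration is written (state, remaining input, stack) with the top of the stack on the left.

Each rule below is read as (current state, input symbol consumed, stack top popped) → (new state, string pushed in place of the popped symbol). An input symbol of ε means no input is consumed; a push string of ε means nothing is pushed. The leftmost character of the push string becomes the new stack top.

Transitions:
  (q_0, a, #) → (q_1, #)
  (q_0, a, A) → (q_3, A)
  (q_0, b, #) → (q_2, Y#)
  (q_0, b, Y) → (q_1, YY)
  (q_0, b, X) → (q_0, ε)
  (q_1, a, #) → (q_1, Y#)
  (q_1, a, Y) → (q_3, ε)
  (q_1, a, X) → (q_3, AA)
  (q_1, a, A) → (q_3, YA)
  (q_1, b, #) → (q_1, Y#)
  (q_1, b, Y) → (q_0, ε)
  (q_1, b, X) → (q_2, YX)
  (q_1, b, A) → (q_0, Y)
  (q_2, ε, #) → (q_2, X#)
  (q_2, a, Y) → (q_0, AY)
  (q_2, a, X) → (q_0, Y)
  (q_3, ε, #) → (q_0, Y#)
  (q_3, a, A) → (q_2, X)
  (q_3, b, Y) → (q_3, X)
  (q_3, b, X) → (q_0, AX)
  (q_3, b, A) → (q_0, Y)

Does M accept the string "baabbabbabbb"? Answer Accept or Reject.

(q_0, baabbabbabbb, #) ⊢ (q_2, aabbabbabbb, Y#) ⊢ (q_0, abbabbabbb, AY#) ⊢ (q_3, bbabbabbb, AY#) ⊢ (q_0, babbabbb, YY#) ⊢ (q_1, abbabbb, YYY#) ⊢ (q_3, bbabbb, YY#) ⊢ (q_3, babbb, XY#) ⊢ (q_0, abbb, AXY#) ⊢ (q_3, bbb, AXY#) ⊢ (q_0, bb, YXY#) ⊢ (q_1, b, YYXY#) ⊢ (q_0, ε, YXY#)
All input consumed; state q_0 ∉ F and no further ε-move applies.

Reject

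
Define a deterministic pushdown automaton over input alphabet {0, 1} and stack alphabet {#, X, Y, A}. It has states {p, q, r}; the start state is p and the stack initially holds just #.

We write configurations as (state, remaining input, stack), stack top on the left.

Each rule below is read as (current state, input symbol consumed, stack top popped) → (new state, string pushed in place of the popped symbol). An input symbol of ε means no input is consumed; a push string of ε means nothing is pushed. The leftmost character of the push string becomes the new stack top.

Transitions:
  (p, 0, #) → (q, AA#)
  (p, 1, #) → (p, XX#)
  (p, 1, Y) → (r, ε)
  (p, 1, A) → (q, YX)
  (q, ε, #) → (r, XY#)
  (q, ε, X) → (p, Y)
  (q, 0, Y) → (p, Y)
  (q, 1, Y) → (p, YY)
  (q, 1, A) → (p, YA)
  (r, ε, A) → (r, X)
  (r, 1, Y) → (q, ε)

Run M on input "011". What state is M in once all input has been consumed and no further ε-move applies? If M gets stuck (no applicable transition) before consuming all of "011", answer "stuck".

(p, 011, #)
  read 0, top #: go to q, push AA# → (q, 11, AA#)
  read 1, top A: go to p, push YA → (p, 1, YAA#)
  read 1, top Y: go to r, push ε → (r, ε, AA#)
  ε-move, top A: go to r, push X → (r, ε, XA#)
All input consumed; M is in state r.

r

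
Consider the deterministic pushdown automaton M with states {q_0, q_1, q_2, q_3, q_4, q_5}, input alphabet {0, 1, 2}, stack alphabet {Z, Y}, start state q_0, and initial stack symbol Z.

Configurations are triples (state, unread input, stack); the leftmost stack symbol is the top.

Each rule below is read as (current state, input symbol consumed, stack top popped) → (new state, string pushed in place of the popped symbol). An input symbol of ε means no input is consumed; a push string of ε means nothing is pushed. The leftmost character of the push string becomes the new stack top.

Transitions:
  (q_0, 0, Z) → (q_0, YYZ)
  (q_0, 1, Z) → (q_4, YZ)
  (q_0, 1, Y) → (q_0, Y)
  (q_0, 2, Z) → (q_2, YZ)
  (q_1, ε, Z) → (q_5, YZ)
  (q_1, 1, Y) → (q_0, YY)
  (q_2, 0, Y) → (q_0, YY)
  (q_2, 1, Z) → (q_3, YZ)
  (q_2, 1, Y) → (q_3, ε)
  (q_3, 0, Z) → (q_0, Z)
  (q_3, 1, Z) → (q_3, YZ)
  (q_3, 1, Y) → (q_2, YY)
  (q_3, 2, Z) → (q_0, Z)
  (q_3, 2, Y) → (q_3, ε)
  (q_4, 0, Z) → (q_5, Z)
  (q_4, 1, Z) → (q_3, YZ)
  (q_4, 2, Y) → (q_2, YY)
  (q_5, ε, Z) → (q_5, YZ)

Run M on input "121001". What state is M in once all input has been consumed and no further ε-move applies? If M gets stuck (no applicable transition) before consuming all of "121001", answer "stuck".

stuck

(q_0, 121001, Z) ⊢ (q_4, 21001, YZ) ⊢ (q_2, 1001, YYZ) ⊢ (q_3, 001, YZ)
No transition for (q_3, 0, top Y); M blocks with input 001 remaining.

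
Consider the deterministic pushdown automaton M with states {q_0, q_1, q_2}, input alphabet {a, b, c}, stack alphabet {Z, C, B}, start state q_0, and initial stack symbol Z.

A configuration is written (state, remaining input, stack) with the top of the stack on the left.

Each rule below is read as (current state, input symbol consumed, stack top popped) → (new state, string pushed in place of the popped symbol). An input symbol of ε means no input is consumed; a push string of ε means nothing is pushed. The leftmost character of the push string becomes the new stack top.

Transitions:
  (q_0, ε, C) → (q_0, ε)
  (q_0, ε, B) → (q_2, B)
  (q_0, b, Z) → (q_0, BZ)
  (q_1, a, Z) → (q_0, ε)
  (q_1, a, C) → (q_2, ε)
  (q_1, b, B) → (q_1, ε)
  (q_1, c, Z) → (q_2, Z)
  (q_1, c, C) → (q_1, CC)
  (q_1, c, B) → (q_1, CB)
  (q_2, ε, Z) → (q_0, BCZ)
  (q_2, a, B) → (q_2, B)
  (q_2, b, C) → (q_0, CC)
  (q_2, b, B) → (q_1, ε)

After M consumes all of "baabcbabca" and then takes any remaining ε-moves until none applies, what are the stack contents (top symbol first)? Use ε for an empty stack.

(q_0, baabcbabca, Z)
  read b, top Z: go to q_0, push BZ → (q_0, aabcbabca, BZ)
  ε-move, top B: go to q_2, push B → (q_2, aabcbabca, BZ)
  read a, top B: go to q_2, push B → (q_2, abcbabca, BZ)
  read a, top B: go to q_2, push B → (q_2, bcbabca, BZ)
  read b, top B: go to q_1, push ε → (q_1, cbabca, Z)
  read c, top Z: go to q_2, push Z → (q_2, babca, Z)
  ε-move, top Z: go to q_0, push BCZ → (q_0, babca, BCZ)
  ε-move, top B: go to q_2, push B → (q_2, babca, BCZ)
  read b, top B: go to q_1, push ε → (q_1, abca, CZ)
  read a, top C: go to q_2, push ε → (q_2, bca, Z)
  ε-move, top Z: go to q_0, push BCZ → (q_0, bca, BCZ)
  ε-move, top B: go to q_2, push B → (q_2, bca, BCZ)
  read b, top B: go to q_1, push ε → (q_1, ca, CZ)
  read c, top C: go to q_1, push CC → (q_1, a, CCZ)
  read a, top C: go to q_2, push ε → (q_2, ε, CZ)
All input consumed in state q_2 with stack CZ.

CZ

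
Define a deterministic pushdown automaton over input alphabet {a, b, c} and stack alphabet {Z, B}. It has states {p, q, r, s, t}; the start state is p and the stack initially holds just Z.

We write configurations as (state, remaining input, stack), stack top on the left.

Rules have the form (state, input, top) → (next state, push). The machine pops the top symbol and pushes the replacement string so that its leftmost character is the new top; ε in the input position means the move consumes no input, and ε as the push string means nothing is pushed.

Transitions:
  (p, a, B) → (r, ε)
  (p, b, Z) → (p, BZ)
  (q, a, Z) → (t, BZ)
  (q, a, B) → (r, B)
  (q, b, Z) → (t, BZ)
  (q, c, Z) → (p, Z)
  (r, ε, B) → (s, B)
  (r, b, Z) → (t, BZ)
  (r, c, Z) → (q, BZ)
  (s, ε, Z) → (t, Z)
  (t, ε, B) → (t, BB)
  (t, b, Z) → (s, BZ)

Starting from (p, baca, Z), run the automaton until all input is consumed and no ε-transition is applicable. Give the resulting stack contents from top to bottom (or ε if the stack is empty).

(p, baca, Z)
  read b, top Z: go to p, push BZ → (p, aca, BZ)
  read a, top B: go to r, push ε → (r, ca, Z)
  read c, top Z: go to q, push BZ → (q, a, BZ)
  read a, top B: go to r, push B → (r, ε, BZ)
  ε-move, top B: go to s, push B → (s, ε, BZ)
All input consumed in state s with stack BZ.

BZ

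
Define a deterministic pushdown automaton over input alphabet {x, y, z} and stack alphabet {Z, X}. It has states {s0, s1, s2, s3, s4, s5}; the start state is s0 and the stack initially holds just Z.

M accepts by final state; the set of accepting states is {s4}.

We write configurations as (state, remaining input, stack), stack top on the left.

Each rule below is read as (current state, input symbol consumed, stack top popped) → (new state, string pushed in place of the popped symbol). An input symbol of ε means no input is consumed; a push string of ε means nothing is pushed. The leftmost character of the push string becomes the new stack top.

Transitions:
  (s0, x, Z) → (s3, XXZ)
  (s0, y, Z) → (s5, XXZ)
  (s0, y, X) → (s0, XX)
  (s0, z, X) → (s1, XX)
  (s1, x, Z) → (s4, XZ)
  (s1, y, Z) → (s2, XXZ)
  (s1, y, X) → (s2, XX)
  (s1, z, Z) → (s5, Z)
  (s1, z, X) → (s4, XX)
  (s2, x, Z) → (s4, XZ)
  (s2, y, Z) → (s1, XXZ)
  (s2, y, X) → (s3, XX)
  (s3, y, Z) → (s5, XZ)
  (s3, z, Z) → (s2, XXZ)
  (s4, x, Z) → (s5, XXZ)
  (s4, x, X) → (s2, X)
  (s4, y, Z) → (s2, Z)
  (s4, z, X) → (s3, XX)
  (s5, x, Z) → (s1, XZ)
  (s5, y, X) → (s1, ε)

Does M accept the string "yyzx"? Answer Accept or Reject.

(s0, yyzx, Z) ⊢ (s5, yzx, XXZ) ⊢ (s1, zx, XZ) ⊢ (s4, x, XXZ) ⊢ (s2, ε, XXZ)
All input consumed; state s2 ∉ F and no further ε-move applies.

Reject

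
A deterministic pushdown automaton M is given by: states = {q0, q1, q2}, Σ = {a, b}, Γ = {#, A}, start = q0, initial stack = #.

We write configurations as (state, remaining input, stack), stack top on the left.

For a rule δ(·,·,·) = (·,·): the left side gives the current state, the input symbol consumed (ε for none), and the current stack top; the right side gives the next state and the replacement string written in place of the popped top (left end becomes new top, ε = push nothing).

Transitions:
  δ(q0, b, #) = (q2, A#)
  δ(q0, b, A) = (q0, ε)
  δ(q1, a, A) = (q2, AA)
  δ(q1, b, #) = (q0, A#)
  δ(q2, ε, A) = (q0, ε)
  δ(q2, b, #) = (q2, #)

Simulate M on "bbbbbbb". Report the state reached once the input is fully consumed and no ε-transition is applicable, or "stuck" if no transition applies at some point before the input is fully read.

q0

(q0, bbbbbbb, #)
  read b, top #: go to q2, push A# → (q2, bbbbbb, A#)
  ε-move, top A: go to q0, push ε → (q0, bbbbbb, #)
  read b, top #: go to q2, push A# → (q2, bbbbb, A#)
  ε-move, top A: go to q0, push ε → (q0, bbbbb, #)
  read b, top #: go to q2, push A# → (q2, bbbb, A#)
  ε-move, top A: go to q0, push ε → (q0, bbbb, #)
  read b, top #: go to q2, push A# → (q2, bbb, A#)
  ε-move, top A: go to q0, push ε → (q0, bbb, #)
  read b, top #: go to q2, push A# → (q2, bb, A#)
  ε-move, top A: go to q0, push ε → (q0, bb, #)
  read b, top #: go to q2, push A# → (q2, b, A#)
  ε-move, top A: go to q0, push ε → (q0, b, #)
  read b, top #: go to q2, push A# → (q2, ε, A#)
  ε-move, top A: go to q0, push ε → (q0, ε, #)
All input consumed; M is in state q0.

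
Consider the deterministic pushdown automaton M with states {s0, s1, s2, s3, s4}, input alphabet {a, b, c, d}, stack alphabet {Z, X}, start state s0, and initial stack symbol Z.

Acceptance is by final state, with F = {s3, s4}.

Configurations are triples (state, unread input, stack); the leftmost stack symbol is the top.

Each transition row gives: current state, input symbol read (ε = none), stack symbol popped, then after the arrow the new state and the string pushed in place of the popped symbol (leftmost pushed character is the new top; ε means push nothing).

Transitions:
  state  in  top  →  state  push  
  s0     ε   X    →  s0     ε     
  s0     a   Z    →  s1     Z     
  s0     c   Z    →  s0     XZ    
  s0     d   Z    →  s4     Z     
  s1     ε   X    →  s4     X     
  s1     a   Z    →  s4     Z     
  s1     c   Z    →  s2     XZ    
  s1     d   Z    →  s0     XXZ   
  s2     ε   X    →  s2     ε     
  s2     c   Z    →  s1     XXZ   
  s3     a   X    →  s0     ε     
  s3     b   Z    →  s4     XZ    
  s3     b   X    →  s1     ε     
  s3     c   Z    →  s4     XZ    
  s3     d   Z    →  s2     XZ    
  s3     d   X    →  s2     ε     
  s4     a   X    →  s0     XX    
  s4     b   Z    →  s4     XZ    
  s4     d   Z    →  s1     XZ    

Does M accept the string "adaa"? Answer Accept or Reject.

Accept

(s0, adaa, Z)
  read a, top Z: go to s1, push Z → (s1, daa, Z)
  read d, top Z: go to s0, push XXZ → (s0, aa, XXZ)
  ε-move, top X: go to s0, push ε → (s0, aa, XZ)
  ε-move, top X: go to s0, push ε → (s0, aa, Z)
  read a, top Z: go to s1, push Z → (s1, a, Z)
  read a, top Z: go to s4, push Z → (s4, ε, Z)
All input consumed; state s4 ∈ F.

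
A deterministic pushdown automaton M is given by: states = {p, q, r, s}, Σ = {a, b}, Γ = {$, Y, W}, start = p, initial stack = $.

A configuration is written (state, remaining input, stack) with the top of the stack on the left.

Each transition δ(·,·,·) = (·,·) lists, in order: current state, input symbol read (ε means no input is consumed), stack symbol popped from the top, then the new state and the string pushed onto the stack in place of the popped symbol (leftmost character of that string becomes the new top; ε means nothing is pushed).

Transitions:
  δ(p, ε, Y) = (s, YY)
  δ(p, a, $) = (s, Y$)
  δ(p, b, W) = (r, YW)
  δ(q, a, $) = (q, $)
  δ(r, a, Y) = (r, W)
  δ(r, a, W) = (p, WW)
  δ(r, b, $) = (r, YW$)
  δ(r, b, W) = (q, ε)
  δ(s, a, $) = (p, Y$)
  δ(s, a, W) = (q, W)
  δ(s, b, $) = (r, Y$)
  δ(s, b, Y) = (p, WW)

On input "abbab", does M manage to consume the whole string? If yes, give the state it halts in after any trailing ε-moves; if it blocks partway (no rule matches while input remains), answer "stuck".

(p, abbab, $)
  read a, top $: go to s, push Y$ → (s, bbab, Y$)
  read b, top Y: go to p, push WW → (p, bab, WW$)
  read b, top W: go to r, push YW → (r, ab, YWW$)
  read a, top Y: go to r, push W → (r, b, WWW$)
  read b, top W: go to q, push ε → (q, ε, WW$)
All input consumed; M is in state q.

q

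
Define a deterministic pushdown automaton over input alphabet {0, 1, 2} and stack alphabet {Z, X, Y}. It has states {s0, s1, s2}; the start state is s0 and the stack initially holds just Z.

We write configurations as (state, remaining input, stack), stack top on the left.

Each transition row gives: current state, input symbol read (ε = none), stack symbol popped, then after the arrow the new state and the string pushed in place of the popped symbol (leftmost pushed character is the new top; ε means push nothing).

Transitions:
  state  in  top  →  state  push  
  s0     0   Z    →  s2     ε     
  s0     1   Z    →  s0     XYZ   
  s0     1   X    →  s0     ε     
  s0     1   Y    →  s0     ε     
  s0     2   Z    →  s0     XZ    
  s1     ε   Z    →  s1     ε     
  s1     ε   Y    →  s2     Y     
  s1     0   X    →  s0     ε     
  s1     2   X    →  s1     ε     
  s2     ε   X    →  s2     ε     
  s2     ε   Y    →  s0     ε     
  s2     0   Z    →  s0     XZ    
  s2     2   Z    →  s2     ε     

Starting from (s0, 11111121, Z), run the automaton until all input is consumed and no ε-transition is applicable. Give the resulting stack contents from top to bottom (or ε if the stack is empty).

Z

(s0, 11111121, Z)
  read 1, top Z: go to s0, push XYZ → (s0, 1111121, XYZ)
  read 1, top X: go to s0, push ε → (s0, 111121, YZ)
  read 1, top Y: go to s0, push ε → (s0, 11121, Z)
  read 1, top Z: go to s0, push XYZ → (s0, 1121, XYZ)
  read 1, top X: go to s0, push ε → (s0, 121, YZ)
  read 1, top Y: go to s0, push ε → (s0, 21, Z)
  read 2, top Z: go to s0, push XZ → (s0, 1, XZ)
  read 1, top X: go to s0, push ε → (s0, ε, Z)
All input consumed in state s0 with stack Z.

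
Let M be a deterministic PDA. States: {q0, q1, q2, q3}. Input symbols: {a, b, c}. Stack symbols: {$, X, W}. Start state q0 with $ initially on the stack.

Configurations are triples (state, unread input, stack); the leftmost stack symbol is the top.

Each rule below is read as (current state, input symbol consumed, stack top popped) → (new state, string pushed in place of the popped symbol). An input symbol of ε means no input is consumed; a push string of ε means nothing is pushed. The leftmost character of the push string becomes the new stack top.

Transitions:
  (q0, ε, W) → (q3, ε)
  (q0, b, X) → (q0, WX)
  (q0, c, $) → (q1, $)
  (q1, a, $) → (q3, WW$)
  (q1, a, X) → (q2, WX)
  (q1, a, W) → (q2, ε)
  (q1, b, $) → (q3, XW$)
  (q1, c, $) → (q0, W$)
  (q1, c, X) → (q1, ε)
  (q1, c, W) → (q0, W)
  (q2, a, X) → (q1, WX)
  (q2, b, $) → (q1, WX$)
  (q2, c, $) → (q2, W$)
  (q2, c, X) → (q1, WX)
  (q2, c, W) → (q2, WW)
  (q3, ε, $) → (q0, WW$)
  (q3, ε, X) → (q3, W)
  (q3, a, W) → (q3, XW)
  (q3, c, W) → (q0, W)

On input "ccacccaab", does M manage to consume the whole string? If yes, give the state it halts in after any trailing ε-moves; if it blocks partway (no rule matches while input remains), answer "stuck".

(q0, ccacccaab, $) ⊢ (q1, cacccaab, $) ⊢ (q0, acccaab, W$) ⊢ (q3, acccaab, $) ⊢ (q0, acccaab, WW$) ⊢ (q3, acccaab, W$) ⊢ (q3, cccaab, XW$) ⊢ (q3, cccaab, WW$) ⊢ (q0, ccaab, WW$) ⊢ (q3, ccaab, W$) ⊢ (q0, caab, W$) ⊢ (q3, caab, $) ⊢ (q0, caab, WW$) ⊢ (q3, caab, W$) ⊢ (q0, aab, W$) ⊢ (q3, aab, $) ⊢ (q0, aab, WW$) ⊢ (q3, aab, W$) ⊢ (q3, ab, XW$) ⊢ (q3, ab, WW$) ⊢ (q3, b, XWW$) ⊢ (q3, b, WWW$)
No transition for (q3, b, top W); M blocks with input b remaining.

stuck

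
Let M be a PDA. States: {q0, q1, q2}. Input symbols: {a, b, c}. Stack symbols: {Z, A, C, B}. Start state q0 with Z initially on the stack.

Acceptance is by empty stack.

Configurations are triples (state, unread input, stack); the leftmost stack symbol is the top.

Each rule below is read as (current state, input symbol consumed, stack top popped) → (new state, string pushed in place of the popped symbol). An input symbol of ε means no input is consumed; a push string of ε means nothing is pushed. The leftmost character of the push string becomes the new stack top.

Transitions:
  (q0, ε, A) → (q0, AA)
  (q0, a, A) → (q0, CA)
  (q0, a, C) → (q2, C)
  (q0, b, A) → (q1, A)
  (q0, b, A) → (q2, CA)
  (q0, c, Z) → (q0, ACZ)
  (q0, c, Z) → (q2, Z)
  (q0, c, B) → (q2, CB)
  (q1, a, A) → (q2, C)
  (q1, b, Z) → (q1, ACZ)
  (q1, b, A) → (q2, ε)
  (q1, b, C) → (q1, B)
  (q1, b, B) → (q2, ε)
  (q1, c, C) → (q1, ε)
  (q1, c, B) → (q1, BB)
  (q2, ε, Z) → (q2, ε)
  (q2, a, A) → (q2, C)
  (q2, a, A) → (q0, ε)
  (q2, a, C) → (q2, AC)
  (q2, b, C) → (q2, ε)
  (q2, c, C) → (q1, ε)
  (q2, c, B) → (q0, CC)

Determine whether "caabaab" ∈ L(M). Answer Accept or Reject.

Accept

One accepting computation: (q0, caabaab, Z) ⊢ (q0, aabaab, ACZ) ⊢ (q0, abaab, CACZ) ⊢ (q2, baab, CACZ) ⊢ (q2, aab, ACZ) ⊢ (q0, ab, CZ) ⊢ (q2, b, CZ) ⊢ (q2, ε, Z) ⊢ (q2, ε, ε)
All input consumed and the stack is empty.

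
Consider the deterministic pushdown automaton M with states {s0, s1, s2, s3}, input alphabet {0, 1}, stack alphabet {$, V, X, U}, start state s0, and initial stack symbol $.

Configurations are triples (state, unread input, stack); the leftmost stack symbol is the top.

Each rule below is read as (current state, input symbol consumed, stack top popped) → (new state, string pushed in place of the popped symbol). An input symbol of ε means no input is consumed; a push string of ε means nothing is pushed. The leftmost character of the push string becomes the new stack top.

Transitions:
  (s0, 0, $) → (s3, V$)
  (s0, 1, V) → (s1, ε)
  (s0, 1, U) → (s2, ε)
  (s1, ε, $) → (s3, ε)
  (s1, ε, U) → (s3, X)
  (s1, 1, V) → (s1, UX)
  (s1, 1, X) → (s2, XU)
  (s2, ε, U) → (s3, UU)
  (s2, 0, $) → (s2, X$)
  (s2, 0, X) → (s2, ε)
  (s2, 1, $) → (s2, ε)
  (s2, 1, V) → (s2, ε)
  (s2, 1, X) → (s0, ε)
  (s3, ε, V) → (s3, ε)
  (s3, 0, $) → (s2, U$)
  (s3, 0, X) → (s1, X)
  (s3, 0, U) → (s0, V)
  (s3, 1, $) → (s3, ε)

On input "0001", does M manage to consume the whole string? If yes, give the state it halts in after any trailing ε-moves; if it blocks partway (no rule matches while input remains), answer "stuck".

(s0, 0001, $) ⊢ (s3, 001, V$) ⊢ (s3, 001, $) ⊢ (s2, 01, U$) ⊢ (s3, 01, UU$) ⊢ (s0, 1, VU$) ⊢ (s1, ε, U$) ⊢ (s3, ε, X$)
All input consumed; M is in state s3.

s3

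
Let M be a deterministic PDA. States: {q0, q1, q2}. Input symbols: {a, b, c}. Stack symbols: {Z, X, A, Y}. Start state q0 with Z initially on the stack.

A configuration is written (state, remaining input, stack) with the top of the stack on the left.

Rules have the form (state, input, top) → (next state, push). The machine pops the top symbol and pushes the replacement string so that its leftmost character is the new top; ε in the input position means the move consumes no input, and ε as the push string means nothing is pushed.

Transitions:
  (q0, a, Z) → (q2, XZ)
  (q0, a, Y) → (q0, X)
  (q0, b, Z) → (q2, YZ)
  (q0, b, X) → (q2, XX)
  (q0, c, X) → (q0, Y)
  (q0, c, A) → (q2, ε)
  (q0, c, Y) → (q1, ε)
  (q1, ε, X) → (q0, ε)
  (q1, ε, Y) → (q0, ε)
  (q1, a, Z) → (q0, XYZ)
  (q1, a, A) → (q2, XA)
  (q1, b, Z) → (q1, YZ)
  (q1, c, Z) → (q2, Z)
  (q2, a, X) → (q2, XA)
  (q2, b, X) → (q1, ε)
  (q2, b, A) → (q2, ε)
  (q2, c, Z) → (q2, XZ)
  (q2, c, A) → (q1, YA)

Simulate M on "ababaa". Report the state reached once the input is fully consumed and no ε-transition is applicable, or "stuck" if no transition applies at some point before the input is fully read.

(q0, ababaa, Z)
  read a, top Z: go to q2, push XZ → (q2, babaa, XZ)
  read b, top X: go to q1, push ε → (q1, abaa, Z)
  read a, top Z: go to q0, push XYZ → (q0, baa, XYZ)
  read b, top X: go to q2, push XX → (q2, aa, XXYZ)
  read a, top X: go to q2, push XA → (q2, a, XAXYZ)
  read a, top X: go to q2, push XA → (q2, ε, XAAXYZ)
All input consumed; M is in state q2.

q2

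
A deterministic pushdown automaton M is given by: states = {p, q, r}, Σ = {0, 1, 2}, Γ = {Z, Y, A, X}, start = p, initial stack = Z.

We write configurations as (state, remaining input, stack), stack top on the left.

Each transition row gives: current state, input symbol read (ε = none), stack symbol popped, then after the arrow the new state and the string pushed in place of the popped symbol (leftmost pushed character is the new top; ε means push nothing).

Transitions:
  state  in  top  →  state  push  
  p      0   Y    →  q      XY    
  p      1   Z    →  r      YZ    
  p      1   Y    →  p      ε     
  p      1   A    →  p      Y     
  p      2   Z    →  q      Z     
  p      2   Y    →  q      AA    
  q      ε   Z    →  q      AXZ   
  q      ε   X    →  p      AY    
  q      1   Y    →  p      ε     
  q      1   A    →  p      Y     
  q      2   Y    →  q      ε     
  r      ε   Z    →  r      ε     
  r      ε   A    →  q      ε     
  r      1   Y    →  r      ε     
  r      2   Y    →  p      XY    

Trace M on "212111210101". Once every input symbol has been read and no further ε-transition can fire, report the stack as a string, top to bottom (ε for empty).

(p, 212111210101, Z) ⊢ (q, 12111210101, Z) ⊢ (q, 12111210101, AXZ) ⊢ (p, 2111210101, YXZ) ⊢ (q, 111210101, AAXZ) ⊢ (p, 11210101, YAXZ) ⊢ (p, 1210101, AXZ) ⊢ (p, 210101, YXZ) ⊢ (q, 10101, AAXZ) ⊢ (p, 0101, YAXZ) ⊢ (q, 101, XYAXZ) ⊢ (p, 101, AYYAXZ) ⊢ (p, 01, YYYAXZ) ⊢ (q, 1, XYYYAXZ) ⊢ (p, 1, AYYYYAXZ) ⊢ (p, ε, YYYYYAXZ)
All input consumed in state p with stack YYYYYAXZ.

YYYYYAXZ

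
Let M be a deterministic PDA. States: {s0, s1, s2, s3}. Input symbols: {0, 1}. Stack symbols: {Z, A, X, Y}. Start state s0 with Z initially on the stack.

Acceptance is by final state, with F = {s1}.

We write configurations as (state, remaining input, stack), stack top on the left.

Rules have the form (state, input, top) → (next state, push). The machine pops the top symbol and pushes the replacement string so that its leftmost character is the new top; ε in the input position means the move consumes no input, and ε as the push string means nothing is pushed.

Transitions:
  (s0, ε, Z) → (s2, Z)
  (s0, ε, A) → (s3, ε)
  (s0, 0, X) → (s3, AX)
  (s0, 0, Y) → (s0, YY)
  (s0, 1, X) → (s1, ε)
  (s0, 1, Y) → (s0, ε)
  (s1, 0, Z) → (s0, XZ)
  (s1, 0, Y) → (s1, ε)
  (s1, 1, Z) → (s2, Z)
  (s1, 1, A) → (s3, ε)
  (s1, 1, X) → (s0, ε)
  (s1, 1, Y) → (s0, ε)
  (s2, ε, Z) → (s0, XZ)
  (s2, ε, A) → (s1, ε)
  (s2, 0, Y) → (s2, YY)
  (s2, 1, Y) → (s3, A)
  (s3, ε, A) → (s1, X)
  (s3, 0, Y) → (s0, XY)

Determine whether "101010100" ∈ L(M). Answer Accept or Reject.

Accept

(s0, 101010100, Z) ⊢ (s2, 101010100, Z) ⊢ (s0, 101010100, XZ) ⊢ (s1, 01010100, Z) ⊢ (s0, 1010100, XZ) ⊢ (s1, 010100, Z) ⊢ (s0, 10100, XZ) ⊢ (s1, 0100, Z) ⊢ (s0, 100, XZ) ⊢ (s1, 00, Z) ⊢ (s0, 0, XZ) ⊢ (s3, ε, AXZ) ⊢ (s1, ε, XXZ)
All input consumed; state s1 ∈ F.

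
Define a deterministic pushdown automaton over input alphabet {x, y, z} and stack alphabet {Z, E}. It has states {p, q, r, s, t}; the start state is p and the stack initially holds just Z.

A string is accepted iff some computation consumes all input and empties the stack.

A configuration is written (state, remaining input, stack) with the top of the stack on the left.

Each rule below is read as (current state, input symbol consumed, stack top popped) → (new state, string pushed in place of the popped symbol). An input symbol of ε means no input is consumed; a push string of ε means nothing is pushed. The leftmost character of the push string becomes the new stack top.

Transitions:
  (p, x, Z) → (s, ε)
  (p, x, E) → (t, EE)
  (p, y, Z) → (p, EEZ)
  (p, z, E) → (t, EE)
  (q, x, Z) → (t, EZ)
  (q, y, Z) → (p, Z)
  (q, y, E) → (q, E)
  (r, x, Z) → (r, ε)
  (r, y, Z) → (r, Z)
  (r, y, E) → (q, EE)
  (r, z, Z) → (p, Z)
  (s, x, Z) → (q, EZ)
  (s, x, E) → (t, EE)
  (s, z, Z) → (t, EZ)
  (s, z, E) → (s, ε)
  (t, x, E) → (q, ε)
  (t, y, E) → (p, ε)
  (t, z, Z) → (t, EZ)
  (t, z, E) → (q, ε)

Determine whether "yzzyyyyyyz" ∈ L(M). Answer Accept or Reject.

(p, yzzyyyyyyz, Z)
  read y, top Z: go to p, push EEZ → (p, zzyyyyyyz, EEZ)
  read z, top E: go to t, push EE → (t, zyyyyyyz, EEEZ)
  read z, top E: go to q, push ε → (q, yyyyyyz, EEZ)
  read y, top E: go to q, push E → (q, yyyyyz, EEZ)
  read y, top E: go to q, push E → (q, yyyyz, EEZ)
  read y, top E: go to q, push E → (q, yyyz, EEZ)
  read y, top E: go to q, push E → (q, yyz, EEZ)
  read y, top E: go to q, push E → (q, yz, EEZ)
  read y, top E: go to q, push E → (q, z, EEZ)
No transition applies at (q, z, EEZ); input not fully consumed.

Reject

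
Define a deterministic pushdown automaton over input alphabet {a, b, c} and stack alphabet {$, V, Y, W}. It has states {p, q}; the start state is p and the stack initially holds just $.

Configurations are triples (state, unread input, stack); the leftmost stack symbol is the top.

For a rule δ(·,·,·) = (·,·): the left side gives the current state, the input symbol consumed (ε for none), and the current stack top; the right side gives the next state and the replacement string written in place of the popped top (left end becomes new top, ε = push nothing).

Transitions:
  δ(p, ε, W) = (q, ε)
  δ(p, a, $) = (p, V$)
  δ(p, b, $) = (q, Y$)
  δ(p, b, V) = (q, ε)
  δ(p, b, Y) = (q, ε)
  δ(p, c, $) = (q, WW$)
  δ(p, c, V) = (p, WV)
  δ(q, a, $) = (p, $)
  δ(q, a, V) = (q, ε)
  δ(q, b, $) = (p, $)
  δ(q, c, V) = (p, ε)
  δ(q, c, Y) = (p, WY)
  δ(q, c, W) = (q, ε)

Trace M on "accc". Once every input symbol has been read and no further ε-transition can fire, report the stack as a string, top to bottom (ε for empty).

WW$

(p, accc, $)
  read a, top $: go to p, push V$ → (p, ccc, V$)
  read c, top V: go to p, push WV → (p, cc, WV$)
  ε-move, top W: go to q, push ε → (q, cc, V$)
  read c, top V: go to p, push ε → (p, c, $)
  read c, top $: go to q, push WW$ → (q, ε, WW$)
All input consumed in state q with stack WW$.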